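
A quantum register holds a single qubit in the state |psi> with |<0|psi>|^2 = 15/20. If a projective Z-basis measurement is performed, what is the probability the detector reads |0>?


|alpha|^2 = 15/20 = 0.7500
|beta|^2 = 1 - 15/20 = 5/20 = 0.2500
P(|0>) = |alpha|^2 = 0.7500

0.7500


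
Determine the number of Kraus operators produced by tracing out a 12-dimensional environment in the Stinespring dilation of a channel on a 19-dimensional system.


Tracing out the environment in an orthonormal basis {|i>_E} gives Kraus operators K_i = <i|_E U |0>_E.
Number of Kraus operators = dim(H_env) = d_env
= 12

12


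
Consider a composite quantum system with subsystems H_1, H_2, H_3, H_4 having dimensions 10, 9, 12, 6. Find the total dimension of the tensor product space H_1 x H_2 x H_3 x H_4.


dim(H_1 x H_2 x H_3 x H_4) = 10 * 9 * 12 * 6
= 90 * 12 * 6
= 1080 * 6
= 6480

6480


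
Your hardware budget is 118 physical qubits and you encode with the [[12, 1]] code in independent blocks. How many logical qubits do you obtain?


Each code block uses 12 physical qubits for 1 logical qubit(s).
Number of complete blocks = floor(118 / 12) = 9
Logical qubits = 9 * 1
= 9

9


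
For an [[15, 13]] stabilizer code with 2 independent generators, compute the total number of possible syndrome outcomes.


Each stabilizer generator gives a binary (+1 or -1) measurement outcome.
With 2 independent generators:
Total syndromes = 2^2
= 4

4


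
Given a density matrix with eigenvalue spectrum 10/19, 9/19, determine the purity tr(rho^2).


tr(rho^2) = sum of eigenvalues squared
= (10/19)^2 + (9/19)^2
= (100 + 81) / 361
= 181/361
= 0.5014

0.5014


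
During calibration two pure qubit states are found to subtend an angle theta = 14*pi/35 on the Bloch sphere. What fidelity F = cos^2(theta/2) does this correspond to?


For states separated by angle theta on Bloch sphere:
F = cos^2(theta/2)
theta = 14*pi/35 = 1.2566
theta/2 = 0.6283
cos(theta/2) = 0.8090
F = 0.6545

0.6545


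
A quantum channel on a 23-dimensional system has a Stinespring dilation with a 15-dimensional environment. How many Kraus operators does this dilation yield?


Tracing out the environment in an orthonormal basis {|i>_E} gives Kraus operators K_i = <i|_E U |0>_E.
Number of Kraus operators = dim(H_env) = d_env
= 15

15


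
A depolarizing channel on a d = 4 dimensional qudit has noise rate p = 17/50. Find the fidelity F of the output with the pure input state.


F = (1-p) + p/d
= (1 - 0.3400) + 0.3400/4
= 0.6600 + 0.0850
= 0.7450

0.7450


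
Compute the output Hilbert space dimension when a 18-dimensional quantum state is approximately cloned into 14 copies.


Output space = H^(tensor 14) where dim(H) = 18
dim = 18^14
= 324 (after 2 factors)
= 5832 (after 3 factors)
= 104976 (after 4 factors)
= 1889568 (after 5 factors)
= 34012224 (after 6 factors)
= 612220032 (after 7 factors)
= 11019960576 (after 8 factors)
= 198359290368 (after 9 factors)
= 3570467226624 (after 10 factors)
= 64268410079232 (after 11 factors)
= 1156831381426176 (after 12 factors)
= 20822964865671168 (after 13 factors)
= 374813367582081024 (after 14 factors)
= 374813367582081024

374813367582081024


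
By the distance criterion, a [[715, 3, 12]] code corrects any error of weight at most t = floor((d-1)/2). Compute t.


Code parameters: [[715, 3, 12]], distance d = 12.
Number of correctable errors = floor((d-1)/2)
= floor((12 - 1)/2)
= floor(11/2)
= 5

5


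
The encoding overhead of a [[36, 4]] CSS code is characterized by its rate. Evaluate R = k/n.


Code rate R = k/n
= 4/36
= 0.1111

0.1111


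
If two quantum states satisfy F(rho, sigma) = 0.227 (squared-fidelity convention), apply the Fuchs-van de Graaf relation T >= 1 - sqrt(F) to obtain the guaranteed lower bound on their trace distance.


Fuchs-van de Graaf (squared-fidelity convention): 1 - sqrt(F) <= T <= sqrt(1 - F).
Lower bound: T >= 1 - sqrt(F)
sqrt(F) = sqrt(0.227) = 0.4764
T >= 1 - 0.4764
T >= 0.5236

0.5236


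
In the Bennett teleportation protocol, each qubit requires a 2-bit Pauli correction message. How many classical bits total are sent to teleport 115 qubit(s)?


Quantum teleportation requires 2 classical bits per qubit teleported.
115 qubit(s) -> 2 * 115 = 230 classical bits

230


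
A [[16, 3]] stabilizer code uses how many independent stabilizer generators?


For an [[n,k]] stabilizer code:
Number of stabilizer generators = n - k
= 16 - 3
= 13

13


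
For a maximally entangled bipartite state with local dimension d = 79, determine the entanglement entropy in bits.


For a maximally entangled state in d x d:
S = log2(d) = log2(79)
= 6.3038

6.3038


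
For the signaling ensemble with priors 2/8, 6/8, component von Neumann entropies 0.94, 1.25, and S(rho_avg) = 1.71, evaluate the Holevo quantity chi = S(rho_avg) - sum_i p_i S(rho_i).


chi = S(rho) - sum_i p_i * S(rho_i)
Weighted entropy = 2/8 * 0.94 + 6/8 * 1.25
= 1.1725
chi = 1.71 - 1.1725
= 0.5375

0.5375


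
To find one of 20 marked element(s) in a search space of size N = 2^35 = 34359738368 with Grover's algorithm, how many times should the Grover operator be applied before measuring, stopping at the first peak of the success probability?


After j Grover iterations the success probability is P(j) = sin^2((2j+1)*theta), where sin(theta) = sqrt(k/N).
N = 2^35 = 34359738368, k = 20
sin(theta) = sqrt(k/N) = 2.412626389e-05
theta = arcsin(sqrt(k/N)) = 2.412626389e-05 rad
P(j) reaches its first maximum when (2j+1)*theta is as close as possible to pi/2, i.e. j = round(pi/(4*theta) - 1/2).
pi/(4*theta) - 1/2 = 32553.1588
(For comparison, the common estimate pi/4 * sqrt(N/k) = 32553.6588; the exact maximiser is used here.)
Optimal iterations = 32553

32553


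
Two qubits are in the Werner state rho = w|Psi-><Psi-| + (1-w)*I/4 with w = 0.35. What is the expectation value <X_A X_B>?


|Psi-> = (|01> - |10>)/sqrt(2)
For the pure Bell state, <X_A X_B> = -1 (Bell-state Pauli correlator).
The maximally-mixed part I/4 has tr(I/4 * P tensor P) = 0 for any traceless Pauli P.
So <X_A X_B>_rho = w * (-1) + (1 - w) * 0
= 0.35 * (-1)
= -0.3500

-0.3500


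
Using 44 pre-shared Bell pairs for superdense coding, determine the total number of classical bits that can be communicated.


Superdense coding allows 2 classical bits per shared entangled pair.
44 pair(s) -> 2 * 44 = 88 classical bits

88


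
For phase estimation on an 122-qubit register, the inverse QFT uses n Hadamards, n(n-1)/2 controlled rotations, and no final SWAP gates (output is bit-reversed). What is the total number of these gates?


Hadamard gates: 122
Controlled rotations: n*(n-1)/2 = 122*121/2 = 7381
SWAP gates: 0 (omitted)
Total = 122 + 7381
= 7503

7503


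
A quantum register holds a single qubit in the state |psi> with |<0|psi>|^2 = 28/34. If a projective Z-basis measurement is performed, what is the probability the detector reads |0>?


|alpha|^2 = 28/34 = 0.8235
|beta|^2 = 1 - 28/34 = 6/34 = 0.1765
P(|0>) = |alpha|^2 = 0.8235

0.8235


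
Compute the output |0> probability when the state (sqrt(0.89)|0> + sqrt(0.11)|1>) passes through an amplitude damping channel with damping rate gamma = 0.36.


For amplitude damping with parameter gamma on state sqrt(a)|0> + sqrt(b)|1>:
alpha^2 = 0.89, beta^2 = 0.11
P(|0>) = alpha^2 + gamma * beta^2
= 0.89 + 0.36 * 0.11
= 0.89 + 0.0396
= 0.9296

0.9296


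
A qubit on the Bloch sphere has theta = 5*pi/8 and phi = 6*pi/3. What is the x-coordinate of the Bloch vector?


theta = 1.9635, phi = 6.2832
r_x = sin(theta)*cos(phi) = 0.9239 * 1.0000
r_x = 0.9239

0.9239


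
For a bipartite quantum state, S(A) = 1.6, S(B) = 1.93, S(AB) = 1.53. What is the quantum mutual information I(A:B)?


I(A:B) = S(A) + S(B) - S(AB)
= 1.6 + 1.93 - 1.53
= 2.0000

2.0000


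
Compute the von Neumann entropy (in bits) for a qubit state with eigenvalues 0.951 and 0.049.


S = -p*log2(p) - (1-p)*log2(1-p)
p = 0.9510, 1-p = 0.0490
= -0.9510 * log2(0.9510) - 0.0490 * log2(0.0490)
= -(-0.0689) - (-0.2132)
= 0.2821

0.2821


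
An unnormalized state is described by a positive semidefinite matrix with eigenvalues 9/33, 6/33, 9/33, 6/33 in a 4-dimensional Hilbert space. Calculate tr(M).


tr(M) = sum of eigenvalues
= 9/33 + 6/33 + 9/33 + 6/33
= 30/33
= 0.9091

0.9091


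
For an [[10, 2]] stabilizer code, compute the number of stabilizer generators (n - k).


For an [[n,k]] stabilizer code:
Number of stabilizer generators = n - k
= 10 - 2
= 8

8


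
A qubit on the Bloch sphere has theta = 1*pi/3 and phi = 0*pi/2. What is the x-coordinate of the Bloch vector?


theta = 1.0472, phi = 0.0000
r_x = sin(theta)*cos(phi) = 0.8660 * 1.0000
r_x = 0.8660

0.8660


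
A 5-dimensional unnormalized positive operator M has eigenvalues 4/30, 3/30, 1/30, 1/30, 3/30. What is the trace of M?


tr(M) = sum of eigenvalues
= 4/30 + 3/30 + 1/30 + 1/30 + 3/30
= 12/30
= 0.4000

0.4000


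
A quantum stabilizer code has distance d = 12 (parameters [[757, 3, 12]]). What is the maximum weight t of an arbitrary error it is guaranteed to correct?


Code parameters: [[757, 3, 12]], distance d = 12.
Number of correctable errors = floor((d-1)/2)
= floor((12 - 1)/2)
= floor(11/2)
= 5

5


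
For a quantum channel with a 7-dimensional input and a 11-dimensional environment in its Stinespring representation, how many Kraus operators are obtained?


Tracing out the environment in an orthonormal basis {|i>_E} gives Kraus operators K_i = <i|_E U |0>_E.
Number of Kraus operators = dim(H_env) = d_env
= 11

11


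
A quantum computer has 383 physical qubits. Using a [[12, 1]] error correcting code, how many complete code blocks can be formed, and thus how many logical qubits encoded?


Each code block uses 12 physical qubits for 1 logical qubit(s).
Number of complete blocks = floor(383 / 12) = 31
Logical qubits = 31 * 1
= 31

31


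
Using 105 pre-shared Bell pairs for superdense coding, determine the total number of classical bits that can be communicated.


Superdense coding allows 2 classical bits per shared entangled pair.
105 pair(s) -> 2 * 105 = 210 classical bits

210


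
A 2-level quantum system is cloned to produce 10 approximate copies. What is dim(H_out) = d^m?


Output space = H^(tensor 10) where dim(H) = 2
dim = 2^10
= 4 (after 2 factors)
= 8 (after 3 factors)
= 16 (after 4 factors)
= 32 (after 5 factors)
= 64 (after 6 factors)
= 128 (after 7 factors)
= 256 (after 8 factors)
= 512 (after 9 factors)
= 1024 (after 10 factors)
= 1024

1024


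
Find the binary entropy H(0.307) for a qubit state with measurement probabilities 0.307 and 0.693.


S = -p*log2(p) - (1-p)*log2(1-p)
p = 0.3070, 1-p = 0.6930
= -0.3070 * log2(0.3070) - 0.6930 * log2(0.6930)
= -(-0.5230) - (-0.3666)
= 0.8897

0.8897


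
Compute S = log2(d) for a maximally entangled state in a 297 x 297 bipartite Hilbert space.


For a maximally entangled state in d x d:
S = log2(d) = log2(297)
= 8.2143

8.2143


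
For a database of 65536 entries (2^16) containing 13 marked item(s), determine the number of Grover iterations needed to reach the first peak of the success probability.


After j Grover iterations the success probability is P(j) = sin^2((2j+1)*theta), where sin(theta) = sqrt(k/N).
N = 2^16 = 65536, k = 13
sin(theta) = sqrt(k/N) = 0.01408418467
theta = arcsin(sqrt(k/N)) = 0.01408465034 rad
P(j) reaches its first maximum when (2j+1)*theta is as close as possible to pi/2, i.e. j = round(pi/(4*theta) - 1/2).
pi/(4*theta) - 1/2 = 55.2627
(For comparison, the common estimate pi/4 * sqrt(N/k) = 55.7645; the exact maximiser is used here.)
Optimal iterations = 55

55


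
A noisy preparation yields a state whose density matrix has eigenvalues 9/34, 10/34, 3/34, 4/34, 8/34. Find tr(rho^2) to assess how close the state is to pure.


tr(rho^2) = sum of eigenvalues squared
= (9/34)^2 + (10/34)^2 + (3/34)^2 + (4/34)^2 + (8/34)^2
= (81 + 100 + 9 + 16 + 64) / 1156
= 270/1156
= 0.2336

0.2336


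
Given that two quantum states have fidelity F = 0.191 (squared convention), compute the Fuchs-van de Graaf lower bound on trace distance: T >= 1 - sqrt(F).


Fuchs-van de Graaf (squared-fidelity convention): 1 - sqrt(F) <= T <= sqrt(1 - F).
Lower bound: T >= 1 - sqrt(F)
sqrt(F) = sqrt(0.191) = 0.4370
T >= 1 - 0.4370
T >= 0.5630

0.5630


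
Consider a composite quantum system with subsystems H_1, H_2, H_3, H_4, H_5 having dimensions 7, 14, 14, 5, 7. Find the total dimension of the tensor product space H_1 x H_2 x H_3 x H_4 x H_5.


dim(H_1 x H_2 x H_3 x H_4 x H_5) = 7 * 14 * 14 * 5 * 7
= 98 * 14 * 5 * 7
= 1372 * 5 * 7
= 6860 * 7
= 48020

48020


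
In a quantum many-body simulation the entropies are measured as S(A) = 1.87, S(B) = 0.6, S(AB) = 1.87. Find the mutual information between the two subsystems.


I(A:B) = S(A) + S(B) - S(AB)
= 1.87 + 0.6 - 1.87
= 0.6000

0.6000


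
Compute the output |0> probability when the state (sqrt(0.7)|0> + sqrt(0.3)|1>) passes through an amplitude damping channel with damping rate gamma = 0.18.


For amplitude damping with parameter gamma on state sqrt(a)|0> + sqrt(b)|1>:
alpha^2 = 0.7, beta^2 = 0.3
P(|0>) = alpha^2 + gamma * beta^2
= 0.7 + 0.18 * 0.3
= 0.7 + 0.0540
= 0.7540

0.7540


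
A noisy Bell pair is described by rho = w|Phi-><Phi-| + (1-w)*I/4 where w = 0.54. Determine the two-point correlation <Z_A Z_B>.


|Phi-> = (|00> - |11>)/sqrt(2)
For the pure Bell state, <Z_A Z_B> = +1 (Bell-state Pauli correlator).
The maximally-mixed part I/4 has tr(I/4 * P tensor P) = 0 for any traceless Pauli P.
So <Z_A Z_B>_rho = w * (+1) + (1 - w) * 0
= 0.54 * (+1)
= 0.5400

0.5400


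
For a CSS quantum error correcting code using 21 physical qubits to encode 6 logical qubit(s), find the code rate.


Code rate R = k/n
= 6/21
= 0.2857

0.2857


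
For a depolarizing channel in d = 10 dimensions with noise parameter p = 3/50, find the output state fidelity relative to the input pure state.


F = (1-p) + p/d
= (1 - 0.0600) + 0.0600/10
= 0.9400 + 0.0060
= 0.9460

0.9460


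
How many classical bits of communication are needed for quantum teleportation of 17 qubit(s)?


Quantum teleportation requires 2 classical bits per qubit teleported.
17 qubit(s) -> 2 * 17 = 34 classical bits

34


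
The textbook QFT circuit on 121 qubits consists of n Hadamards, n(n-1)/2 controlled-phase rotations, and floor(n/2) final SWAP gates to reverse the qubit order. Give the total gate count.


Hadamard gates: 121
Controlled rotations: n*(n-1)/2 = 121*120/2 = 7260
SWAP gates: floor(n/2) = floor(121/2) = 60
Total = 121 + 7260 + 60
= 7441

7441


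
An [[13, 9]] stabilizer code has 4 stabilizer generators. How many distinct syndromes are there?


Each stabilizer generator gives a binary (+1 or -1) measurement outcome.
With 4 independent generators:
Total syndromes = 2^4
= 16

16


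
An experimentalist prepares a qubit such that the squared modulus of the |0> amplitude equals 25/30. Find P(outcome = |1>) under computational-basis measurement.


|alpha|^2 = 25/30 = 0.8333
|beta|^2 = 1 - 25/30 = 5/30 = 0.1667
P(|1>) = |beta|^2 = 0.1667

0.1667


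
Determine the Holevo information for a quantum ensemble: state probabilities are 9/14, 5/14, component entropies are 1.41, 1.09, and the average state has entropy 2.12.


chi = S(rho) - sum_i p_i * S(rho_i)
Weighted entropy = 9/14 * 1.41 + 5/14 * 1.09
= 1.2957
chi = 2.12 - 1.2957
= 0.8243

0.8243


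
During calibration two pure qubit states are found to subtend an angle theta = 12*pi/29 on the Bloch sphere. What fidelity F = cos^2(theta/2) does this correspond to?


For states separated by angle theta on Bloch sphere:
F = cos^2(theta/2)
theta = 12*pi/29 = 1.3000
theta/2 = 0.6500
cos(theta/2) = 0.7961
F = 0.6338

0.6338


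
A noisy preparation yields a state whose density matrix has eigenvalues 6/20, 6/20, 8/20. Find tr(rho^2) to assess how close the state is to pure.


tr(rho^2) = sum of eigenvalues squared
= (6/20)^2 + (6/20)^2 + (8/20)^2
= (36 + 36 + 64) / 400
= 136/400
= 0.3400

0.3400


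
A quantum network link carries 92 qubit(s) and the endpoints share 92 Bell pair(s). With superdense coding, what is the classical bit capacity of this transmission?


Superdense coding allows 2 classical bits per shared entangled pair.
92 pair(s) -> 2 * 92 = 184 classical bits

184


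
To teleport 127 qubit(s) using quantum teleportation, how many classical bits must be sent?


Quantum teleportation requires 2 classical bits per qubit teleported.
127 qubit(s) -> 2 * 127 = 254 classical bits

254


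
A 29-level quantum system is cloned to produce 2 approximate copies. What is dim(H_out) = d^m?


Output space = H^(tensor 2) where dim(H) = 29
dim = 29^2
= 841

841


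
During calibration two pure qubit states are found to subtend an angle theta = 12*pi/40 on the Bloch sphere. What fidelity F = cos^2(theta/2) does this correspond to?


For states separated by angle theta on Bloch sphere:
F = cos^2(theta/2)
theta = 12*pi/40 = 0.9425
theta/2 = 0.4712
cos(theta/2) = 0.8910
F = 0.7939

0.7939


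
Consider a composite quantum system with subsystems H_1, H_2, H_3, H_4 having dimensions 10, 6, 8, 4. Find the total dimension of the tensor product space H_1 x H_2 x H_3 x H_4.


dim(H_1 x H_2 x H_3 x H_4) = 10 * 6 * 8 * 4
= 60 * 8 * 4
= 480 * 4
= 1920

1920


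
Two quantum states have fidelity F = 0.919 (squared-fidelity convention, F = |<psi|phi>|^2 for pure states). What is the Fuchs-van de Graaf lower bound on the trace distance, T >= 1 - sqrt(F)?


Fuchs-van de Graaf (squared-fidelity convention): 1 - sqrt(F) <= T <= sqrt(1 - F).
Lower bound: T >= 1 - sqrt(F)
sqrt(F) = sqrt(0.919) = 0.9586
T >= 1 - 0.9586
T >= 0.0414

0.0414


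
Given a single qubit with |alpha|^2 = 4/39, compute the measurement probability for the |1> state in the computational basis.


|alpha|^2 = 4/39 = 0.1026
|beta|^2 = 1 - 4/39 = 35/39 = 0.8974
P(|1>) = |beta|^2 = 0.8974

0.8974


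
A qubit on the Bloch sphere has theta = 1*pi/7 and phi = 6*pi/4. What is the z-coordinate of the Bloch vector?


theta = 0.4488, phi = 4.7124
r_z = cos(theta) = 0.9010

0.9010


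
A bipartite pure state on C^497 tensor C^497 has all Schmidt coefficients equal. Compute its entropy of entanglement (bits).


For a maximally entangled state in d x d:
S = log2(d) = log2(497)
= 8.9571

8.9571


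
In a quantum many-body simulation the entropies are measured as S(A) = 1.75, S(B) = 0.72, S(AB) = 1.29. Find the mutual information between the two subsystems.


I(A:B) = S(A) + S(B) - S(AB)
= 1.75 + 0.72 - 1.29
= 1.1800

1.1800


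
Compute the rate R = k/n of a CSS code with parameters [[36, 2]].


Code rate R = k/n
= 2/36
= 0.0556

0.0556


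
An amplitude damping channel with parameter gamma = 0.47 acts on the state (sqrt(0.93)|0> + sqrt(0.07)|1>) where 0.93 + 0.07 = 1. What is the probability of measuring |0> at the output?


For amplitude damping with parameter gamma on state sqrt(a)|0> + sqrt(b)|1>:
alpha^2 = 0.93, beta^2 = 0.07
P(|0>) = alpha^2 + gamma * beta^2
= 0.93 + 0.47 * 0.07
= 0.93 + 0.0329
= 0.9629

0.9629


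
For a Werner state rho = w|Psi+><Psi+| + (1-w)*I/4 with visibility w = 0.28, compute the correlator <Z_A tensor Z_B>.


|Psi+> = (|01> + |10>)/sqrt(2)
For the pure Bell state, <Z_A Z_B> = -1 (Bell-state Pauli correlator).
The maximally-mixed part I/4 has tr(I/4 * P tensor P) = 0 for any traceless Pauli P.
So <Z_A Z_B>_rho = w * (-1) + (1 - w) * 0
= 0.28 * (-1)
= -0.2800

-0.2800


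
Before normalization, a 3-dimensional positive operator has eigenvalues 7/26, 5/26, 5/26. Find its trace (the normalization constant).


tr(M) = sum of eigenvalues
= 7/26 + 5/26 + 5/26
= 17/26
= 0.6538

0.6538


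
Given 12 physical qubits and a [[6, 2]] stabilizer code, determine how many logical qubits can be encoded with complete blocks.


Each code block uses 6 physical qubits for 2 logical qubit(s).
Number of complete blocks = floor(12 / 6) = 2
Logical qubits = 2 * 2
= 4

4


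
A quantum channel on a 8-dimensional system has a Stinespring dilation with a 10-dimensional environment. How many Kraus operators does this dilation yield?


Tracing out the environment in an orthonormal basis {|i>_E} gives Kraus operators K_i = <i|_E U |0>_E.
Number of Kraus operators = dim(H_env) = d_env
= 10

10


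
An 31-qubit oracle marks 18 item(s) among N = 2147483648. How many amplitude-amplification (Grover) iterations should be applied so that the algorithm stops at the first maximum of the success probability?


After j Grover iterations the success probability is P(j) = sin^2((2j+1)*theta), where sin(theta) = sqrt(k/N).
N = 2^31 = 2147483648, k = 18
sin(theta) = sqrt(k/N) = 9.155273438e-05
theta = arcsin(sqrt(k/N)) = 9.15527345e-05 rad
P(j) reaches its first maximum when (2j+1)*theta is as close as possible to pi/2, i.e. j = round(pi/(4*theta) - 1/2).
pi/(4*theta) - 1/2 = 8578.1423
(For comparison, the common estimate pi/4 * sqrt(N/k) = 8578.6423; the exact maximiser is used here.)
Optimal iterations = 8578

8578


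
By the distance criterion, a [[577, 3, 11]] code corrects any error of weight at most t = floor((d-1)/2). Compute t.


Code parameters: [[577, 3, 11]], distance d = 11.
Number of correctable errors = floor((d-1)/2)
= floor((11 - 1)/2)
= floor(10/2)
= 5

5


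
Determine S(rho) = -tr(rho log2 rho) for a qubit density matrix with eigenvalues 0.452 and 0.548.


S = -p*log2(p) - (1-p)*log2(1-p)
p = 0.4520, 1-p = 0.5480
= -0.4520 * log2(0.4520) - 0.5480 * log2(0.5480)
= -(-0.5178) - (-0.4755)
= 0.9933

0.9933


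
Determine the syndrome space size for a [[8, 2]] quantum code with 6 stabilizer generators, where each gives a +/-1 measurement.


Each stabilizer generator gives a binary (+1 or -1) measurement outcome.
With 6 independent generators:
Total syndromes = 2^6
= 64

64


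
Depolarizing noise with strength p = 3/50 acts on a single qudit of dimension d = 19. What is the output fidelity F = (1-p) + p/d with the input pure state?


F = (1-p) + p/d
= (1 - 0.0600) + 0.0600/19
= 0.9400 + 0.0032
= 0.9432

0.9432


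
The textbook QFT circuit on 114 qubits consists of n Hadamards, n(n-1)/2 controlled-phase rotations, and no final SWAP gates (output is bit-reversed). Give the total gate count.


Hadamard gates: 114
Controlled rotations: n*(n-1)/2 = 114*113/2 = 6441
SWAP gates: 0 (omitted)
Total = 114 + 6441
= 6555

6555


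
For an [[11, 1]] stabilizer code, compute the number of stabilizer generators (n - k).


For an [[n,k]] stabilizer code:
Number of stabilizer generators = n - k
= 11 - 1
= 10

10


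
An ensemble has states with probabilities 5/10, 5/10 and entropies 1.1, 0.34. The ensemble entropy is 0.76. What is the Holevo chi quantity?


chi = S(rho) - sum_i p_i * S(rho_i)
Weighted entropy = 5/10 * 1.1 + 5/10 * 0.34
= 0.7200
chi = 0.76 - 0.7200
= 0.0400

0.0400


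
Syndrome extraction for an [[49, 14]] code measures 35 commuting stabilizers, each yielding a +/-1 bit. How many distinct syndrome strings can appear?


Each stabilizer generator gives a binary (+1 or -1) measurement outcome.
With 35 independent generators:
Total syndromes = 2^35
= 34359738368

34359738368


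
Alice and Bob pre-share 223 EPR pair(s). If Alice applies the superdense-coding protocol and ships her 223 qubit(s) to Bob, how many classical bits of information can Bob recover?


Superdense coding allows 2 classical bits per shared entangled pair.
223 pair(s) -> 2 * 223 = 446 classical bits

446


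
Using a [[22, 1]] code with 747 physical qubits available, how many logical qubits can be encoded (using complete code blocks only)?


Each code block uses 22 physical qubits for 1 logical qubit(s).
Number of complete blocks = floor(747 / 22) = 33
Logical qubits = 33 * 1
= 33

33


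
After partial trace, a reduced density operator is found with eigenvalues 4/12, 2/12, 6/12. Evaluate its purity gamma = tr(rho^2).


tr(rho^2) = sum of eigenvalues squared
= (4/12)^2 + (2/12)^2 + (6/12)^2
= (16 + 4 + 36) / 144
= 56/144
= 0.3889

0.3889


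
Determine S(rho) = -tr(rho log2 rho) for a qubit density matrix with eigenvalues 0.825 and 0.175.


S = -p*log2(p) - (1-p)*log2(1-p)
p = 0.8250, 1-p = 0.1750
= -0.8250 * log2(0.8250) - 0.1750 * log2(0.1750)
= -(-0.2290) - (-0.4401)
= 0.6690

0.6690


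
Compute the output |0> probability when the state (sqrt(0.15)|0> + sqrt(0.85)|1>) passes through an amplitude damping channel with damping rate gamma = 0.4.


For amplitude damping with parameter gamma on state sqrt(a)|0> + sqrt(b)|1>:
alpha^2 = 0.15, beta^2 = 0.85
P(|0>) = alpha^2 + gamma * beta^2
= 0.15 + 0.4 * 0.85
= 0.15 + 0.3400
= 0.4900

0.4900


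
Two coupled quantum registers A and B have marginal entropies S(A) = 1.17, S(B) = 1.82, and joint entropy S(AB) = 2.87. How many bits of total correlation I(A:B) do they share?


I(A:B) = S(A) + S(B) - S(AB)
= 1.17 + 1.82 - 2.87
= 0.1200

0.1200


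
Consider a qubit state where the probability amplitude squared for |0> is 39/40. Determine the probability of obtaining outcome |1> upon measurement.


|alpha|^2 = 39/40 = 0.9750
|beta|^2 = 1 - 39/40 = 1/40 = 0.0250
P(|1>) = |beta|^2 = 0.0250

0.0250


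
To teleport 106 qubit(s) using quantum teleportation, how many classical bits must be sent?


Quantum teleportation requires 2 classical bits per qubit teleported.
106 qubit(s) -> 2 * 106 = 212 classical bits

212


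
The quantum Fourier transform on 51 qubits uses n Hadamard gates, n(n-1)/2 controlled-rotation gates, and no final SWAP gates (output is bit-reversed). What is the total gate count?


Hadamard gates: 51
Controlled rotations: n*(n-1)/2 = 51*50/2 = 1275
SWAP gates: 0 (omitted)
Total = 51 + 1275
= 1326

1326


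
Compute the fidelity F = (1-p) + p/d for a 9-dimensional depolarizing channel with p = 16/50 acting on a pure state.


F = (1-p) + p/d
= (1 - 0.3200) + 0.3200/9
= 0.6800 + 0.0356
= 0.7156

0.7156


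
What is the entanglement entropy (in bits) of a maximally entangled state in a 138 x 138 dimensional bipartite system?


For a maximally entangled state in d x d:
S = log2(d) = log2(138)
= 7.1085

7.1085


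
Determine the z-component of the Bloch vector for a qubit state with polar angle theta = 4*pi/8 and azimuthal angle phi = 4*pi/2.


theta = 1.5708, phi = 6.2832
r_z = cos(theta) = 0.0000

0.0000


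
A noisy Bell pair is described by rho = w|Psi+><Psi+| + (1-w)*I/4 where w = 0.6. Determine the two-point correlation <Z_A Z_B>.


|Psi+> = (|01> + |10>)/sqrt(2)
For the pure Bell state, <Z_A Z_B> = -1 (Bell-state Pauli correlator).
The maximally-mixed part I/4 has tr(I/4 * P tensor P) = 0 for any traceless Pauli P.
So <Z_A Z_B>_rho = w * (-1) + (1 - w) * 0
= 0.6 * (-1)
= -0.6000

-0.6000


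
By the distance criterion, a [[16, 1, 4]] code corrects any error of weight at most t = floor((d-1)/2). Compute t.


Code parameters: [[16, 1, 4]], distance d = 4.
Number of correctable errors = floor((d-1)/2)
= floor((4 - 1)/2)
= floor(3/2)
= 1

1


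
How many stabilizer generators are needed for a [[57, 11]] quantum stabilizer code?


For an [[n,k]] stabilizer code:
Number of stabilizer generators = n - k
= 57 - 11
= 46

46


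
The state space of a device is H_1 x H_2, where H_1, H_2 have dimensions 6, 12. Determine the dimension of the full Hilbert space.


dim(H_1 x H_2) = 6 * 12
= 72

72


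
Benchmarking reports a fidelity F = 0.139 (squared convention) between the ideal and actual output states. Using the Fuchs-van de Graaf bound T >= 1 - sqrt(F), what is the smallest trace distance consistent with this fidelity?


Fuchs-van de Graaf (squared-fidelity convention): 1 - sqrt(F) <= T <= sqrt(1 - F).
Lower bound: T >= 1 - sqrt(F)
sqrt(F) = sqrt(0.139) = 0.3728
T >= 1 - 0.3728
T >= 0.6272

0.6272


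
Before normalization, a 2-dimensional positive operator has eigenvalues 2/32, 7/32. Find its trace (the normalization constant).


tr(M) = sum of eigenvalues
= 2/32 + 7/32
= 9/32
= 0.2812

0.2812


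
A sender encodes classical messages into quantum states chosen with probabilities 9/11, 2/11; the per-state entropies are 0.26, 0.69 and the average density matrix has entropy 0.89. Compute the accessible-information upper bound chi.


chi = S(rho) - sum_i p_i * S(rho_i)
Weighted entropy = 9/11 * 0.26 + 2/11 * 0.69
= 0.3382
chi = 0.89 - 0.3382
= 0.5518

0.5518


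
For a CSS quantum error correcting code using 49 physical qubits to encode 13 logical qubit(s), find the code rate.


Code rate R = k/n
= 13/49
= 0.2653

0.2653


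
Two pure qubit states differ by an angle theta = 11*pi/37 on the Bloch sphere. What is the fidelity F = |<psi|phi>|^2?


For states separated by angle theta on Bloch sphere:
F = cos^2(theta/2)
theta = 11*pi/37 = 0.9340
theta/2 = 0.4670
cos(theta/2) = 0.8929
F = 0.7973

0.7973


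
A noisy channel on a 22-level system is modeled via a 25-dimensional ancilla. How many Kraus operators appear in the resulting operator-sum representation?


Tracing out the environment in an orthonormal basis {|i>_E} gives Kraus operators K_i = <i|_E U |0>_E.
Number of Kraus operators = dim(H_env) = d_env
= 25

25


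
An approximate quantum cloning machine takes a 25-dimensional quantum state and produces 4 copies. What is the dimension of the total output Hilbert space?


Output space = H^(tensor 4) where dim(H) = 25
dim = 25^4
= 625 (after 2 factors)
= 15625 (after 3 factors)
= 390625 (after 4 factors)
= 390625

390625


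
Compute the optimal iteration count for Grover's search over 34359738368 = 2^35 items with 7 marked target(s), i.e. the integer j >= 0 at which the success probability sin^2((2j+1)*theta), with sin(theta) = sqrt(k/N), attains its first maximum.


After j Grover iterations the success probability is P(j) = sin^2((2j+1)*theta), where sin(theta) = sqrt(k/N).
N = 2^35 = 34359738368, k = 7
sin(theta) = sqrt(k/N) = 1.42732902e-05
theta = arcsin(sqrt(k/N)) = 1.42732902e-05 rad
P(j) reaches its first maximum when (2j+1)*theta is as close as possible to pi/2, i.e. j = round(pi/(4*theta) - 1/2).
pi/(4*theta) - 1/2 = 55025.2265
(For comparison, the common estimate pi/4 * sqrt(N/k) = 55025.7265; the exact maximiser is used here.)
Optimal iterations = 55025

55025


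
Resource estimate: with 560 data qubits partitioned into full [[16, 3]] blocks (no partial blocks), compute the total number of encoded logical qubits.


Each code block uses 16 physical qubits for 3 logical qubit(s).
Number of complete blocks = floor(560 / 16) = 35
Logical qubits = 35 * 3
= 105

105


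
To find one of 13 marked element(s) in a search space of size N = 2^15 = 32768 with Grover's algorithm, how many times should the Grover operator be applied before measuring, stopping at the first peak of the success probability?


After j Grover iterations the success probability is P(j) = sin^2((2j+1)*theta), where sin(theta) = sqrt(k/N).
N = 2^15 = 32768, k = 13
sin(theta) = sqrt(k/N) = 0.01991804497
theta = arcsin(sqrt(k/N)) = 0.01991936222 rad
P(j) reaches its first maximum when (2j+1)*theta is as close as possible to pi/2, i.e. j = round(pi/(4*theta) - 1/2).
pi/(4*theta) - 1/2 = 38.9289
(For comparison, the common estimate pi/4 * sqrt(N/k) = 39.4315; the exact maximiser is used here.)
Optimal iterations = 39

39


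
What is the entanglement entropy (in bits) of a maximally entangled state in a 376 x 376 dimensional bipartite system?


For a maximally entangled state in d x d:
S = log2(d) = log2(376)
= 8.5546

8.5546


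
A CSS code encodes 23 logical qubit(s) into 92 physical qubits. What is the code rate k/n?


Code rate R = k/n
= 23/92
= 0.2500

0.2500


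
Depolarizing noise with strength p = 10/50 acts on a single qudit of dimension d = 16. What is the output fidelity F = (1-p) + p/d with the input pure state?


F = (1-p) + p/d
= (1 - 0.2000) + 0.2000/16
= 0.8000 + 0.0125
= 0.8125

0.8125


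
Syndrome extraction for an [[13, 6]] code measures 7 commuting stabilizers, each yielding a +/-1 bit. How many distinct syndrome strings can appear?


Each stabilizer generator gives a binary (+1 or -1) measurement outcome.
With 7 independent generators:
Total syndromes = 2^7
= 128

128


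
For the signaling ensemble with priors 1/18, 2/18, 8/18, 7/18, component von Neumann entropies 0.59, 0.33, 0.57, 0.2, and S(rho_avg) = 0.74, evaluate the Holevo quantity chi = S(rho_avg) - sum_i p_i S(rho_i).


chi = S(rho) - sum_i p_i * S(rho_i)
Weighted entropy = 1/18 * 0.59 + 2/18 * 0.33 + 8/18 * 0.57 + 7/18 * 0.2
= 0.4006
chi = 0.74 - 0.4006
= 0.3394

0.3394


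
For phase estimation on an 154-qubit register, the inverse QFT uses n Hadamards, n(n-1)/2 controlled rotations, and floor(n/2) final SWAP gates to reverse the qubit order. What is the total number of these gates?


Hadamard gates: 154
Controlled rotations: n*(n-1)/2 = 154*153/2 = 11781
SWAP gates: floor(n/2) = floor(154/2) = 77
Total = 154 + 11781 + 77
= 12012

12012


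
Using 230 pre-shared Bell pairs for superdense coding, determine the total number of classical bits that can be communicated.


Superdense coding allows 2 classical bits per shared entangled pair.
230 pair(s) -> 2 * 230 = 460 classical bits

460


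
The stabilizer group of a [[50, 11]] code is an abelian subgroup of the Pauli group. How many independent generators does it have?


For an [[n,k]] stabilizer code:
Number of stabilizer generators = n - k
= 50 - 11
= 39

39


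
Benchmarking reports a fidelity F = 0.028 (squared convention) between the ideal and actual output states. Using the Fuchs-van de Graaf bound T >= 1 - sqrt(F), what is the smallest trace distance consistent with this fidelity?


Fuchs-van de Graaf (squared-fidelity convention): 1 - sqrt(F) <= T <= sqrt(1 - F).
Lower bound: T >= 1 - sqrt(F)
sqrt(F) = sqrt(0.028) = 0.1673
T >= 1 - 0.1673
T >= 0.8327

0.8327


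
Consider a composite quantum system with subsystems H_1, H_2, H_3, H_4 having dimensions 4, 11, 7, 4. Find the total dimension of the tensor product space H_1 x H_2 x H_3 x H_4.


dim(H_1 x H_2 x H_3 x H_4) = 4 * 11 * 7 * 4
= 44 * 7 * 4
= 308 * 4
= 1232

1232


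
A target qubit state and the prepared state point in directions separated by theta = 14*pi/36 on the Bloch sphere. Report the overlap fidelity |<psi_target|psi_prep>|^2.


For states separated by angle theta on Bloch sphere:
F = cos^2(theta/2)
theta = 14*pi/36 = 1.2217
theta/2 = 0.6109
cos(theta/2) = 0.8192
F = 0.6710

0.6710


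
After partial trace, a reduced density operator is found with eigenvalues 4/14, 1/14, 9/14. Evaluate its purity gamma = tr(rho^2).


tr(rho^2) = sum of eigenvalues squared
= (4/14)^2 + (1/14)^2 + (9/14)^2
= (16 + 1 + 81) / 196
= 98/196
= 0.5000

0.5000


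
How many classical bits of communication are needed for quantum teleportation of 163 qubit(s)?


Quantum teleportation requires 2 classical bits per qubit teleported.
163 qubit(s) -> 2 * 163 = 326 classical bits

326


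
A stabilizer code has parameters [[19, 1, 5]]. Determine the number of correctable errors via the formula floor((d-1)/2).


Code parameters: [[19, 1, 5]], distance d = 5.
Number of correctable errors = floor((d-1)/2)
= floor((5 - 1)/2)
= floor(4/2)
= 2

2


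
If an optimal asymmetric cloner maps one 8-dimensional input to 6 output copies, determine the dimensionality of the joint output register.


Output space = H^(tensor 6) where dim(H) = 8
dim = 8^6
= 64 (after 2 factors)
= 512 (after 3 factors)
= 4096 (after 4 factors)
= 32768 (after 5 factors)
= 262144 (after 6 factors)
= 262144

262144


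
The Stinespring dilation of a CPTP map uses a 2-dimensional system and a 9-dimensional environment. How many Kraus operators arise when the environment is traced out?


Tracing out the environment in an orthonormal basis {|i>_E} gives Kraus operators K_i = <i|_E U |0>_E.
Number of Kraus operators = dim(H_env) = d_env
= 9

9


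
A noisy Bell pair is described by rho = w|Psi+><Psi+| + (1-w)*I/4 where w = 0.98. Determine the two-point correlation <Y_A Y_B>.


|Psi+> = (|01> + |10>)/sqrt(2)
For the pure Bell state, <Y_A Y_B> = +1 (Bell-state Pauli correlator).
The maximally-mixed part I/4 has tr(I/4 * P tensor P) = 0 for any traceless Pauli P.
So <Y_A Y_B>_rho = w * (+1) + (1 - w) * 0
= 0.98 * (+1)
= 0.9800

0.9800


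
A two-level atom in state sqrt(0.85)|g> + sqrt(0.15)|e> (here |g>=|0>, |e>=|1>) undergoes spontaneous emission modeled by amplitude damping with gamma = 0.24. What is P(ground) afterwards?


For amplitude damping with parameter gamma on state sqrt(a)|0> + sqrt(b)|1>:
alpha^2 = 0.85, beta^2 = 0.15
P(|0>) = alpha^2 + gamma * beta^2
= 0.85 + 0.24 * 0.15
= 0.85 + 0.0360
= 0.8860

0.8860


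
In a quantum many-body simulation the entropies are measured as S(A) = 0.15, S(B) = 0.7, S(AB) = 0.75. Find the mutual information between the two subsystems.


I(A:B) = S(A) + S(B) - S(AB)
= 0.15 + 0.7 - 0.75
= 0.1000

0.1000


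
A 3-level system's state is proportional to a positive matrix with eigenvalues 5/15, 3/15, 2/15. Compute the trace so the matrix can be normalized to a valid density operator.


tr(M) = sum of eigenvalues
= 5/15 + 3/15 + 2/15
= 10/15
= 0.6667

0.6667


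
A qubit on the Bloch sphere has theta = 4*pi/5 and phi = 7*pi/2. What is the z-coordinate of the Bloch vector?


theta = 2.5133, phi = 10.9956
r_z = cos(theta) = -0.8090

-0.8090


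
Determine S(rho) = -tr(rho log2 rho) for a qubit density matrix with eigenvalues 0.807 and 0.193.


S = -p*log2(p) - (1-p)*log2(1-p)
p = 0.8070, 1-p = 0.1930
= -0.8070 * log2(0.8070) - 0.1930 * log2(0.1930)
= -(-0.2497) - (-0.4581)
= 0.7077

0.7077


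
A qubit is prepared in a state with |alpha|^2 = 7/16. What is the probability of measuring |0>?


|alpha|^2 = 7/16 = 0.4375
|beta|^2 = 1 - 7/16 = 9/16 = 0.5625
P(|0>) = |alpha|^2 = 0.4375

0.4375


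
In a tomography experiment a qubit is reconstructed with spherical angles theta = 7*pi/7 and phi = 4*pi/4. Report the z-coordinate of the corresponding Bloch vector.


theta = 3.1416, phi = 3.1416
r_z = cos(theta) = -1.0000

-1.0000


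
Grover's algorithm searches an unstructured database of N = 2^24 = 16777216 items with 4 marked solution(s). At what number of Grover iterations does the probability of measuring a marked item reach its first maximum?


After j Grover iterations the success probability is P(j) = sin^2((2j+1)*theta), where sin(theta) = sqrt(k/N).
N = 2^24 = 16777216, k = 4
sin(theta) = sqrt(k/N) = 0.00048828125
theta = arcsin(sqrt(k/N)) = 0.0004882812694 rad
P(j) reaches its first maximum when (2j+1)*theta is as close as possible to pi/2, i.e. j = round(pi/(4*theta) - 1/2).
pi/(4*theta) - 1/2 = 1607.9954
(For comparison, the common estimate pi/4 * sqrt(N/k) = 1608.4954; the exact maximiser is used here.)
Optimal iterations = 1608

1608


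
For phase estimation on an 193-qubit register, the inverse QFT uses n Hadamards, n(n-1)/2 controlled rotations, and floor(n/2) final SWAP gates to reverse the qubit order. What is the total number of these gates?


Hadamard gates: 193
Controlled rotations: n*(n-1)/2 = 193*192/2 = 18528
SWAP gates: floor(n/2) = floor(193/2) = 96
Total = 193 + 18528 + 96
= 18817

18817


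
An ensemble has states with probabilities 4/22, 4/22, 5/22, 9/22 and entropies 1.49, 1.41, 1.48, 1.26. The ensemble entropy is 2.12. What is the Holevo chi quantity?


chi = S(rho) - sum_i p_i * S(rho_i)
Weighted entropy = 4/22 * 1.49 + 4/22 * 1.41 + 5/22 * 1.48 + 9/22 * 1.26
= 1.3791
chi = 2.12 - 1.3791
= 0.7409

0.7409


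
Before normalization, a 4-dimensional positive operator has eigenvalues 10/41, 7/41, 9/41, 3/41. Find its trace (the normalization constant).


tr(M) = sum of eigenvalues
= 10/41 + 7/41 + 9/41 + 3/41
= 29/41
= 0.7073

0.7073
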